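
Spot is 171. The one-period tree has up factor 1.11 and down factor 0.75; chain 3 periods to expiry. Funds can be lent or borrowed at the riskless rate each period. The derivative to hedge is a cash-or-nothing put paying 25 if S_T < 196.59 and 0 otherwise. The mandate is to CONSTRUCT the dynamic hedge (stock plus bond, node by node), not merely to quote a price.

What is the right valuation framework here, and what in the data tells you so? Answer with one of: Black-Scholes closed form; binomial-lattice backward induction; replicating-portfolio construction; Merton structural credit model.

framework: replicating-portfolio construction

Key observation: a price alone would not answer the question — the per-node share/bond construction on the spot-171, 1.11/0.75 tree is required, and only the replicating-portfolio method yields it.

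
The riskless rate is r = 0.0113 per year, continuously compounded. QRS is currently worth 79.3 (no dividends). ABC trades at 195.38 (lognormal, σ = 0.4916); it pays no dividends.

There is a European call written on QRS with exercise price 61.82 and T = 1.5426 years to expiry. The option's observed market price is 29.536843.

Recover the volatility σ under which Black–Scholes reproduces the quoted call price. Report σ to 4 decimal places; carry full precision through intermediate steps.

At σ = 0.5567 the Black–Scholes value reproduces the quote:
σ√T = 0.5567·√1.5426 = 0.691429
d₁ = (ln(S/K) + (r+σ²/2)T) / (σ√T) = (ln(79.3/61.82) + (0.0113+0.5567²/2)·1.5426) / 0.691429 = (0.249011 + 0.256469) / 0.691429 = 0.731065
d₂ = d₁ − σ√T = 0.731065 − 0.691429 = 0.039636
e^{−rT} = 0.982720
N(d₁) = 0.767630,  N(d₂) = 0.515808
V = S·N(d₁) − K·e^{−rT}·N(d₂) = 60.873082 − 31.336239 = 29.536843 (the observed quote) — the price is monotone increasing in volatility, hence this σ is the only solution

sigma = 0.5567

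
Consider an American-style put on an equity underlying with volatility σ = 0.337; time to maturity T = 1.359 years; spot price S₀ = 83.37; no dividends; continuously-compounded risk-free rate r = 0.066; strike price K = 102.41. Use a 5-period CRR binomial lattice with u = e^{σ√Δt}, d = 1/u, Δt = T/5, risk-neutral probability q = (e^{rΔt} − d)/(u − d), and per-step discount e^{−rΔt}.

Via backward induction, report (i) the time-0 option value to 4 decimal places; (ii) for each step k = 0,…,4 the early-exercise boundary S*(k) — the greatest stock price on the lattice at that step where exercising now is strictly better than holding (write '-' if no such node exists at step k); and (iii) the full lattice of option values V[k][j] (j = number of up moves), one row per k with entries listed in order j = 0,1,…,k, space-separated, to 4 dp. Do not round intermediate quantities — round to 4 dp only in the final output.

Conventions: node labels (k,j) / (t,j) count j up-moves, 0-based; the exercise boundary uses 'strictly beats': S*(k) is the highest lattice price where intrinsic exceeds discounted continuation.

Δt=0.27180  u=1.19207  d=0.83888  q=0.50744  discount=0.98222
step 5 (expiry): payoffs max(K−S,0) = 67.7764 53.1945 32.4730 3.0269 0.0000 0.0000
step 4: (k=4,j=0): S=41.2857, K−S=61.1243, hold=59.3036 ⇒ V=61.1243 exercise | (k=4,j=1): S=58.6685, K−S=43.7415, hold=41.9208 ⇒ V=43.7415 exercise | (k=4,j=2): S=83.3700, K−S=19.0400, hold=17.2193 ⇒ V=19.0400 exercise | (k=4,j=3): S=118.4718, K−S=0.0000, hold=1.4645 ⇒ V=1.4645 continue | (k=4,j=4): S=168.3526, K−S=0.0000, hold=0.0000 ⇒ V=0.0000 continue  boundary S*=83.3700
step 3: (k=3,j=0): S=49.2155, K−S=53.1945, hold=51.3737 ⇒ V=53.1945 exercise | (k=3,j=1): S=69.9370, K−S=32.4730, hold=30.6522 ⇒ V=32.4730 exercise | (k=3,j=2): S=99.3831, K−S=3.0269, hold=9.9416 ⇒ V=9.9416 continue | (k=3,j=3): S=141.2269, K−S=0.0000, hold=0.7085 ⇒ V=0.7085 continue  boundary S*=69.9370
step 2: (k=2,j=0): S=58.6685, K−S=43.7415, hold=41.9208 ⇒ V=43.7415 exercise | (k=2,j=1): S=83.3700, K−S=19.0400, hold=20.6656 ⇒ V=20.6656 continue | (k=2,j=2): S=118.4718, K−S=0.0000, hold=5.1629 ⇒ V=5.1629 continue  boundary S*=58.6685
step 1: (k=1,j=0): S=69.9370, K−S=32.4730, hold=31.4625 ⇒ V=32.4730 exercise | (k=1,j=1): S=99.3831, K−S=3.0269, hold=12.5714 ⇒ V=12.5714 continue  boundary S*=69.9370
step 0: (k=0,j=0): S=83.3700, K−S=19.0400, hold=21.9764 ⇒ V=21.9764 continue  boundary S*=-

price = 21.9764
boundary = - 69.9370 58.6685 69.9370 83.3700
tree:
21.9764
32.4730 12.5714
43.7415 20.6656 5.1629
53.1945 32.4730 9.9416 0.7085
61.1243 43.7415 19.0400 1.4645 0.0000
67.7764 53.1945 32.4730 3.0269 0.0000 0.0000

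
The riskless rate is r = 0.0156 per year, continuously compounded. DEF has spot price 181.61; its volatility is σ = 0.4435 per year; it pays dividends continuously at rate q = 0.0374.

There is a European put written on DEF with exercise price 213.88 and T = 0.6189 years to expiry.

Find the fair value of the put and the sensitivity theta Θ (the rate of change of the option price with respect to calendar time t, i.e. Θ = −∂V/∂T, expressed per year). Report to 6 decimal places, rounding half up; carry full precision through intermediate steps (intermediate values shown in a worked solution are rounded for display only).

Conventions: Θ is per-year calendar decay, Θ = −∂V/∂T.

σ√T = 0.4435·√0.6189 = 0.348902
d₁ = (ln(S/K) + (r−q+σ²/2)T) / (σ√T) = (ln(181.61/213.88) + (0.0156−0.0374+0.4435²/2)·0.6189) / 0.348902 = (-0.163554 + 0.047374) / 0.348902 = -0.332985
d₂ = d₁ − σ√T = -0.332985 − 0.348902 = -0.681887
e^{−rT} = 0.990392
e^{−qT} = 0.977119
N(−d₁) = 0.630427,  N(−d₂) = 0.752345
Put price V = K·e^{−rT}·N(−d₂) − S·e^{−qT}·N(−d₁) = 159.365417 − 111.872180 = 47.493236
φ(d₁) = (1/√(2π))·e^{−d₁²/2} = 0.377427
Θ = −S·e^{−qT}·φ(d₁)·σ/(2√T) − q·S·e^{−qT}·N(−d₁) + r·K·e^{−rT}·N(−d₂) = −18.878766 − 4.184020 + 2.486100 = -20.576685

price = 47.493236
Θ = -20.576685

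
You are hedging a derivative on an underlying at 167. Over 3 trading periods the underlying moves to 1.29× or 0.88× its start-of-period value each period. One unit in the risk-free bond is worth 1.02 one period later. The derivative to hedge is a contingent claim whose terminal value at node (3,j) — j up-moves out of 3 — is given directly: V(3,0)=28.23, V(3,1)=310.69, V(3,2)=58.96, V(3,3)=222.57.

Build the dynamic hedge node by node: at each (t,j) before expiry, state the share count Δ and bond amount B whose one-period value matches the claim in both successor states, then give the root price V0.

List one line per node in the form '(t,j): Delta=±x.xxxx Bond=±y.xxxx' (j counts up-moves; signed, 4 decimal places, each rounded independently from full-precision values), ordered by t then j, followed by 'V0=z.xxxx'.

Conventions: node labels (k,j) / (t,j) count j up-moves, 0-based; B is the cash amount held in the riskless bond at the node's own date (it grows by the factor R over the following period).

(0,0): Delta=0.3981 Bond=92.3234
(1,0): Delta=1.6280 Bond=-86.5720
(1,1): Delta=-1.2199 Bond=442.7436
(2,0): Delta=5.3271 Bond=-566.6918
(2,1): Delta=-3.2386 Bond=834.3025
(2,2): Delta=1.4359 Bond=-286.4735
V0=158.8080

Arbitrage-free pricing uses the up-move probability p* = (R−d)/(u−d) = 0.3415, discounting each step at R = 1.02.
At maturity the claim pays: V(3,0)=28.2300, V(3,1)=310.6900, V(3,2)=58.9600, V(3,3)=222.5700
(2,0): S=129.3248. Δ = (V_up−V_dn)/(S_up−S_dn) = (310.6900−28.2300)/(166.8290−113.8058) = 5.3271. V = [p*·310.6900 + (1−p*)·28.2300]/1.02 = 122.2351. B = V − Δ·S = -566.6918.
(2,1): S=189.5784. Δ = (V_up−V_dn)/(S_up−S_dn) = (58.9600−310.6900)/(244.5561−166.8290) = -3.2386. V = [p*·58.9600 + (1−p*)·310.6900]/1.02 = 220.3269. B = V − Δ·S = 834.3025.
(2,2): S=277.9047. Δ = (V_up−V_dn)/(S_up−S_dn) = (222.5700−58.9600)/(358.4971−244.5561) = 1.4359. V = [p*·222.5700 + (1−p*)·58.9600]/1.02 = 112.5753. B = V − Δ·S = -286.4735.
(1,0): S=146.9600. Δ = (V_up−V_dn)/(S_up−S_dn) = (220.3269−122.2351)/(189.5784−129.3248) = 1.6280. V = [p*·220.3269 + (1−p*)·122.2351]/1.02 = 152.6763. B = V − Δ·S = -86.5720.
(1,1): S=215.4300. Δ = (V_up−V_dn)/(S_up−S_dn) = (112.5753−220.3269)/(277.9047−189.5784) = -1.2199. V = [p*·112.5753 + (1−p*)·220.3269]/1.02 = 179.9350. B = V − Δ·S = 442.7436.
(0,0): S=167.0000. Δ = (V_up−V_dn)/(S_up−S_dn) = (179.9350−152.6763)/(215.4300−146.9600) = 0.3981. V = [p*·179.9350 + (1−p*)·152.6763]/1.02 = 158.8080. B = V − Δ·S = 92.3234.
Check: Δ(0,0)·S0 + B(0,0) = 158.8080 = V0.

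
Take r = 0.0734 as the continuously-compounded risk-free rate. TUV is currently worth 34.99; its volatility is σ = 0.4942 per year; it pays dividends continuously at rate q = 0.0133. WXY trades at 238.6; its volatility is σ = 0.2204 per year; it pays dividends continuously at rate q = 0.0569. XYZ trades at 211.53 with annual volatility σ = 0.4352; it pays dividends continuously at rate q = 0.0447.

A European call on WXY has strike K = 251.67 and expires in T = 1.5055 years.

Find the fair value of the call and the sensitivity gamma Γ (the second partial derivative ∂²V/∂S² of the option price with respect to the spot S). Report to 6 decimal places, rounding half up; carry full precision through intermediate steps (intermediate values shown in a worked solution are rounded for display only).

price = 20.863760
Γ = 0.005673

σ√T = 0.2204·√1.5055 = 0.270428
d₁ = (ln(S/K) + (r−q+σ²/2)T) / (σ√T) = (ln(238.6/251.67) + (0.0734−0.0569+0.2204²/2)·1.5055) / 0.270428 = (-0.053330 + 0.061406) / 0.270428 = 0.029865
d₂ = d₁ − σ√T = 0.029865 − 0.270428 = -0.240563
e^{−rT} = 0.895383
e^{−qT} = 0.917904
N(d₁) = 0.511913,  N(d₂) = 0.404947
Call price V = S·e^{−qT}·N(d₁) − K·e^{−rT}·N(d₂) = 112.114878 − 91.251118 = 20.863760
φ(d₁) = (1/√(2π))·e^{−d₁²/2} = 0.398764
Γ = e^{−qT}·φ(d₁) / (S·σ·√T) = 0.005673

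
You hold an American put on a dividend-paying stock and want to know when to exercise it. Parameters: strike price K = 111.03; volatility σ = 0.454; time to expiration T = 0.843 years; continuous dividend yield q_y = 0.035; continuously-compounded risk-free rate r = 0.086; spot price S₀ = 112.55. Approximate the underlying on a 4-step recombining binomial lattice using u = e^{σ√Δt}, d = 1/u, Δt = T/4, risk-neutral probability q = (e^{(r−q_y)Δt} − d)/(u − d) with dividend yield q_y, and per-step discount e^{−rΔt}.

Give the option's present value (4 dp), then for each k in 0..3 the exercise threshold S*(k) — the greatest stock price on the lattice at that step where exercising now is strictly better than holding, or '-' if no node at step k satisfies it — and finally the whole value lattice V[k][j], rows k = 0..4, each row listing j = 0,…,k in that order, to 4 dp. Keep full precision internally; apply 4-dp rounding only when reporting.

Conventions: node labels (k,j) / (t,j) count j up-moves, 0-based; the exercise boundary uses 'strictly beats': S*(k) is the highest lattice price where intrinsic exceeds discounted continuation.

price = 14.7219
boundary = - - 74.1847 91.3755
tree:
14.7219
23.7648 5.2479
36.8453 10.1560 0.0000
50.8020 19.6545 0.0000 0.0000
62.1329 36.8453 0.0000 0.0000 0.0000

Δt=0.21075  u=1.23173  d=0.81187  q=0.47382  discount=0.98204
step 4 (expiry): payoffs max(K−S,0) = 62.1329 36.8453 0.0000 0.0000 0.0000
step 3: (k=3,j=0): S=60.2280, K−S=50.8020, hold=49.2504 ⇒ V=50.8020 exercise | (k=3,j=1): S=91.3755, K−S=19.6545, hold=19.0391 ⇒ V=19.6545 exercise | (k=3,j=2): S=138.6313, K−S=0.0000, hold=0.0000 ⇒ V=0.0000 continue | (k=3,j=3): S=210.3258, K−S=0.0000, hold=0.0000 ⇒ V=0.0000 continue  boundary S*=91.3755
step 2: (k=2,j=0): S=74.1847, K−S=36.8453, hold=35.3963 ⇒ V=36.8453 exercise | (k=2,j=1): S=112.5500, K−S=0.0000, hold=10.1560 ⇒ V=10.1560 continue | (k=2,j=2): S=170.7564, K−S=0.0000, hold=0.0000 ⇒ V=0.0000 continue  boundary S*=74.1847
step 1: (k=1,j=0): S=91.3755, K−S=19.6545, hold=23.7648 ⇒ V=23.7648 continue | (k=1,j=1): S=138.6313, K−S=0.0000, hold=5.2479 ⇒ V=5.2479 continue  boundary S*=-
step 0: (k=0,j=0): S=112.5500, K−S=0.0000, hold=14.7219 ⇒ V=14.7219 continue  boundary S*=-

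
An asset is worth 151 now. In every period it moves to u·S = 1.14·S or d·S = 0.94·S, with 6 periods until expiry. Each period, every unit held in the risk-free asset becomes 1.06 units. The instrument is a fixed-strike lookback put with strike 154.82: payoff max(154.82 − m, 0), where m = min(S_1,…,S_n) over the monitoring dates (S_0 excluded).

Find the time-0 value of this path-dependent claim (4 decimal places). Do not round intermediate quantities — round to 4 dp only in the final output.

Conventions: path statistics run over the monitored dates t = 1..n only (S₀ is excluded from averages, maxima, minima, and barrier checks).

Set p* = 0.6000 (from d < R < u); the path-dependent value is the discounted p*-expectation over all price paths.
Enumerate all 2^6 = 64 price paths (U = up ×1.14, D = down ×0.94); each path with k up-moves has probability p*^k·(1−p*)^(6−k).
DDDDDD: m=104.1703, payoff=50.6497, prob=0.004096
UDDDDD: m=126.3342, payoff=28.4858, prob=0.006144
DUDDDD: m=126.3342, payoff=28.4858, prob=0.006144
UUDDDD: m=153.2139, payoff=1.6061, prob=0.009216
DDUDDD: m=126.3342, payoff=28.4858, prob=0.006144
UDUDDD: m=153.2139, payoff=1.6061, prob=0.009216
DUUDDD: m=141.9400, payoff=12.8800, prob=0.009216
UUUDDD: m=172.1400, payoff=0.0000, prob=0.013824
DDDUDD: m=125.4182, payoff=29.4018, prob=0.006144
UDDUDD: m=152.1029, payoff=2.7171, prob=0.009216
DUDUDD: m=141.9400, payoff=12.8800, prob=0.009216
UUDUDD: m=172.1400, payoff=0.0000, prob=0.013824
DDUUDD: m=133.4236, payoff=21.3964, prob=0.009216
UDUUDD: m=161.8116, payoff=0.0000, prob=0.013824
DUUUDD: m=141.9400, payoff=12.8800, prob=0.013824
UUUUDD: m=172.1400, payoff=0.0000, prob=0.020736
DDDDUD: m=117.8931, payoff=36.9269, prob=0.006144
UDDDUD: m=142.9767, payoff=11.8433, prob=0.009216
DUDDUD: m=141.9400, payoff=12.8800, prob=0.009216
UUDDUD: m=172.1400, payoff=0.0000, prob=0.013824
DDUDUD: m=133.4236, payoff=21.3964, prob=0.009216
UDUDUD: m=161.8116, payoff=0.0000, prob=0.013824
DUUDUD: m=141.9400, payoff=12.8800, prob=0.013824
UUUDUD: m=172.1400, payoff=0.0000, prob=0.020736
DDDUUD: m=125.4182, payoff=29.4018, prob=0.009216
UDDUUD: m=152.1029, payoff=2.7171, prob=0.013824
DUDUUD: m=141.9400, payoff=12.8800, prob=0.013824
UUDUUD: m=172.1400, payoff=0.0000, prob=0.020736
DDUUUD: m=133.4236, payoff=21.3964, prob=0.013824
UDUUUD: m=161.8116, payoff=0.0000, prob=0.020736
DUUUUD: m=141.9400, payoff=12.8800, prob=0.020736
UUUUUD: m=172.1400, payoff=0.0000, prob=0.031104
DDDDDU: m=110.8195, payoff=44.0005, prob=0.006144
UDDDDU: m=134.3981, payoff=20.4219, prob=0.009216
DUDDDU: m=134.3981, payoff=20.4219, prob=0.009216
UUDDDU: m=162.9935, payoff=0.0000, prob=0.013824
DDUDDU: m=133.4236, payoff=21.3964, prob=0.009216
UDUDDU: m=161.8116, payoff=0.0000, prob=0.013824
DUUDDU: m=141.9400, payoff=12.8800, prob=0.013824
UUUDDU: m=172.1400, payoff=0.0000, prob=0.020736
DDDUDU: m=125.4182, payoff=29.4018, prob=0.009216
UDDUDU: m=152.1029, payoff=2.7171, prob=0.013824
DUDUDU: m=141.9400, payoff=12.8800, prob=0.013824
UUDUDU: m=172.1400, payoff=0.0000, prob=0.020736
DDUUDU: m=133.4236, payoff=21.3964, prob=0.013824
UDUUDU: m=161.8116, payoff=0.0000, prob=0.020736
DUUUDU: m=141.9400, payoff=12.8800, prob=0.020736
UUUUDU: m=172.1400, payoff=0.0000, prob=0.031104
DDDDUU: m=117.8931, payoff=36.9269, prob=0.009216
UDDDUU: m=142.9767, payoff=11.8433, prob=0.013824
DUDDUU: m=141.9400, payoff=12.8800, prob=0.013824
UUDDUU: m=172.1400, payoff=0.0000, prob=0.020736
DDUDUU: m=133.4236, payoff=21.3964, prob=0.013824
UDUDUU: m=161.8116, payoff=0.0000, prob=0.020736
DUUDUU: m=141.9400, payoff=12.8800, prob=0.020736
UUUDUU: m=172.1400, payoff=0.0000, prob=0.031104
DDDUUU: m=125.4182, payoff=29.4018, prob=0.013824
UDDUUU: m=152.1029, payoff=2.7171, prob=0.020736
DUDUUU: m=141.9400, payoff=12.8800, prob=0.020736
UUDUUU: m=172.1400, payoff=0.0000, prob=0.031104
DDUUUU: m=133.4236, payoff=21.3964, prob=0.020736
UDUUUU: m=161.8116, payoff=0.0000, prob=0.031104
DUUUUU: m=141.9400, payoff=12.8800, prob=0.031104
UUUUUU: m=172.1400, payoff=0.0000, prob=0.046656
Price = Σ prob·payoff / R^6 = 8.350429 / 1.418519 = 5.8867

price = 5.8867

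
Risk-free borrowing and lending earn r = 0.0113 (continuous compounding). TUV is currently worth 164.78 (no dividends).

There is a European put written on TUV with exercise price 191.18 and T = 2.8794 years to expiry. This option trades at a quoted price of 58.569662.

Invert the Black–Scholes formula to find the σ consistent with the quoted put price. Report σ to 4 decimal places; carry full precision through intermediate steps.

At σ = 0.4119 the Black–Scholes value reproduces the quote:
σ√T = 0.4119·√2.8794 = 0.698945
d₁ = (ln(S/K) + (r+σ²/2)T) / (σ√T) = (ln(164.78/191.18) + (0.0113+0.4119²/2)·2.8794) / 0.698945 = (-0.148604 + 0.276799) / 0.698945 = 0.183412
d₂ = d₁ − σ√T = 0.183412 − 0.698945 = -0.515533
e^{−rT} = 0.967986
N(−d₁) = 0.427237,  N(−d₂) = 0.696910
V = K·e^{−rT}·N(−d₂) − S·N(−d₁) = 128.969832 − 70.400170 = 58.569662 (the quoted price), and the Black–Scholes price is strictly increasing in σ, so σ is unique

sigma = 0.4119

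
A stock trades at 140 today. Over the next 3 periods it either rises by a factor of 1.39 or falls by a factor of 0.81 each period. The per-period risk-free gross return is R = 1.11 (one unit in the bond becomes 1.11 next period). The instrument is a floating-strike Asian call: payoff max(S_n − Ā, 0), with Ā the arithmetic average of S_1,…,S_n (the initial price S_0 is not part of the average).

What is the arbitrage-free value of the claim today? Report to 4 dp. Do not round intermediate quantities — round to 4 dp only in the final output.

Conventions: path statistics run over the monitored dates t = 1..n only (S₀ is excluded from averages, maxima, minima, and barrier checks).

price = 19.1168

Set p* = 0.5172 (from d < R < u); the path-dependent value is the discounted p*-expectation over all price paths.
Enumerate all 2^3 = 8 price paths (U = up ×1.39, D = down ×0.81); each path with k up-moves has probability p*^k·(1−p*)^(3−k).
DDD: Ā=93.2186, payoff=0.0000, prob=0.112510
UDD: Ā=159.9677, payoff=0.0000, prob=0.120546
DUD: Ā=132.9010, payoff=0.0000, prob=0.120546
UUD: Ā=228.0647, payoff=0.0000, prob=0.129157
DDU: Ā=110.9770, payoff=16.7000, prob=0.120546
UDU: Ā=190.4420, payoff=28.6581, prob=0.129157
DUU: Ā=163.3754, payoff=55.7248, prob=0.129157
UUU: Ā=280.3602, payoff=95.6264, prob=0.138382
Price = Σ prob·payoff / R^3 = 26.144710 / 1.367631 = 19.1168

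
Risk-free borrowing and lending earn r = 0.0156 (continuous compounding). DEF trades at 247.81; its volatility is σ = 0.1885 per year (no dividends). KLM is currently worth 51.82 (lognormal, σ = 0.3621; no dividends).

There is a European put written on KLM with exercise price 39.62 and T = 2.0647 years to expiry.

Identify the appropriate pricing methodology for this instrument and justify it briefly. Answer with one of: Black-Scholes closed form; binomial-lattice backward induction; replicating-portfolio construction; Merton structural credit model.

framework: Black-Scholes closed form

Key observation: the instrument is a plain European put (strike 39.62) on a lognormal asset; the exact continuous-time formula applies directly.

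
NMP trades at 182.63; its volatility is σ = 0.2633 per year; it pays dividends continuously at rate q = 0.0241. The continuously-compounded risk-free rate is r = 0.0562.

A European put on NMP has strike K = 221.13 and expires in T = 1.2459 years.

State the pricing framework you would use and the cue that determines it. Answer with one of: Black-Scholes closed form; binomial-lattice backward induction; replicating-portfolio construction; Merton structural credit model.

Key observation: everything needed for the exact continuous-time valuation of the European put on NMP (strike 221.13) is given, and no feature rules the closed form out.

framework: Black-Scholes closed form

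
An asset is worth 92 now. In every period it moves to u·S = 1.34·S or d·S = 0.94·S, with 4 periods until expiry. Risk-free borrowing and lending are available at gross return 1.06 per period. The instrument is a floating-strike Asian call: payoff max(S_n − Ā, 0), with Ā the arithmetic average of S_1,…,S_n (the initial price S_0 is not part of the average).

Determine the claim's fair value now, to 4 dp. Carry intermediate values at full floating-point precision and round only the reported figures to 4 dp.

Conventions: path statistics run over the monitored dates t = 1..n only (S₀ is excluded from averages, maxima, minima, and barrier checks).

Set p* = 0.3000 (from d < R < u); the path-dependent value is the discounted p*-expectation over all price paths.
Enumerate all 2^4 = 16 price paths (U = up ×1.34, D = down ×0.94); each path with k up-moves has probability p*^k·(1−p*)^(4−k).
DDDD: Ā=79.0035, payoff=0.0000, prob=0.240100
UDDD: Ā=112.6220, payoff=0.0000, prob=0.102900
DUDD: Ā=103.4220, payoff=0.0000, prob=0.102900
UUDD: Ā=147.4313, payoff=0.0000, prob=0.044100
DDUD: Ā=94.7740, payoff=7.6204, prob=0.102900
UDUD: Ā=135.1033, payoff=10.8632, prob=0.044100
DUUD: Ā=125.9033, payoff=20.0632, prob=0.044100
UUUD: Ā=179.4792, payoff=28.6007, prob=0.018900
DDDU: Ā=86.6448, payoff=15.7496, prob=0.102900
UDDU: Ā=123.5150, payoff=22.4515, prob=0.044100
DUDU: Ā=114.3150, payoff=31.6515, prob=0.044100
UUDU: Ā=162.9596, payoff=45.1202, prob=0.018900
DDUU: Ā=105.6670, payoff=40.2995, prob=0.044100
UDUU: Ā=150.6316, payoff=57.4482, prob=0.018900
DUUU: Ā=141.4316, payoff=66.6482, prob=0.018900
UUUU: Ā=201.6153, payoff=95.0092, prob=0.008100
Price = Σ prob·payoff / R^4 = 12.440102 / 1.262477 = 9.8537

price = 9.8537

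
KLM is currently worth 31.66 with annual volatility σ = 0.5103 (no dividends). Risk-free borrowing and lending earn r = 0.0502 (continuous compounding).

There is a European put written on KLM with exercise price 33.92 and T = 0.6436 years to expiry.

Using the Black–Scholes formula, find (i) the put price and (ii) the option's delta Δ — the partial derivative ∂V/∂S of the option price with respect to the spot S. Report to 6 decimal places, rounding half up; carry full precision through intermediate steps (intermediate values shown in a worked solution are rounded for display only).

σ√T = 0.5103·√0.6436 = 0.409387
d₁ = (ln(S/K) + (r+σ²/2)T) / (σ√T) = (ln(31.66/33.92) + (0.0502+0.5103²/2)·0.6436) / 0.409387 = (-0.068951 + 0.116107) / 0.409387 = 0.115189
d₂ = d₁ − σ√T = 0.115189 − 0.409387 = -0.294198
e^{−rT} = 0.968208
N(−d₁) = 0.454148,  N(−d₂) = 0.615697
Put price V = K·e^{−rT}·N(−d₂) − S·N(−d₁) = 20.220467 − 14.378321 = 5.842146
Δ = −N(−d₁) = -0.454148

price = 5.842146
Δ = -0.454148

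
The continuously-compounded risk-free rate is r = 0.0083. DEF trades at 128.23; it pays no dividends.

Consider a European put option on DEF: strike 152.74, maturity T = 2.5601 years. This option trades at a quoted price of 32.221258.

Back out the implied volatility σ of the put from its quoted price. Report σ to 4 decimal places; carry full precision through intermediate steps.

At σ = 0.2247 the Black–Scholes value reproduces the quote:
σ√T = 0.2247·√2.5601 = 0.359527
d₁ = (ln(S/K) + (r+σ²/2)T) / (σ√T) = (ln(128.23/152.74) + (0.0083+0.2247²/2)·2.5601) / 0.359527 = (-0.174912 + 0.085879) / 0.359527 = -0.247639
d₂ = d₁ − σ√T = -0.247639 − 0.359527 = -0.607166
e^{−rT} = 0.978975
N(−d₁) = 0.597793,  N(−d₂) = 0.728130
V = K·e^{−rT}·N(−d₂) − S·N(−d₁) = 108.876275 − 76.655016 = 32.221258 (matching the quote); vega is positive throughout, so no other σ reproduces this price

sigma = 0.2247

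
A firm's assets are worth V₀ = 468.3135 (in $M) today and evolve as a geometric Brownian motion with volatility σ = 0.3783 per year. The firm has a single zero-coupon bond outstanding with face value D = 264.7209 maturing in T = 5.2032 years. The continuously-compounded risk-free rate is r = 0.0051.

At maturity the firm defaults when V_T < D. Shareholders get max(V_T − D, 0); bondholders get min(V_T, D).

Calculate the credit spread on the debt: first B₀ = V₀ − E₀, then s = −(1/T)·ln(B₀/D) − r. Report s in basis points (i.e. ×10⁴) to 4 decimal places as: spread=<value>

Equity is a call on the firm's assets struck at D = 264.7209:
d₁ = [ln(V₀/D) + (r + σ²/2)T] / (σ√T)
   = [ln(468.3135/264.7209) + (0.0051 + 0.5·0.3783²)·5.2032] / (0.3783·√5.2032)
   = [0.570462 + 0.398854] / 0.862922 = 1.123294
d₂ = d₁ − σ√T = 1.123294 − 0.862922 = 0.260372
N(d₁) = 0.869344,  N(d₂) = 0.602712,  e^(−rT) = 0.973813
E₀ = V₀·N(d₁) − D·e^(−rT)·N(d₂)
   = 468.3135·0.869344 − 264.7209·0.973813·0.602712 = 251.753236
B₀ = V₀ − E₀ = 468.3135 − 251.753236 = 216.560264
spread = −(1/T)·ln(B₀/D) − r = −(1/5.2032)·ln(216.560264/264.7209) − 0.0051 = 0.03349302
in basis points: 0.03349302 × 10⁴ = 334.9302 bp

spread=334.9302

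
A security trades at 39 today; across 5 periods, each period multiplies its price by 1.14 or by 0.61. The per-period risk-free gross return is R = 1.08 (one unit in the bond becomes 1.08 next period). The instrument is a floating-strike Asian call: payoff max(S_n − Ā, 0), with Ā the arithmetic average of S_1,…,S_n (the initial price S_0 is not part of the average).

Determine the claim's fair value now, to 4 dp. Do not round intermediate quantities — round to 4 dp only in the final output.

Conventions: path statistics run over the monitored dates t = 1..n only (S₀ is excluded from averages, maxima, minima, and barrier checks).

No-arbitrage gives p* = (R−d)/(u−d) = 0.8868: enumerate every path, weight its payoff by its p*-probability, and discount by R^5.
Enumerate all 2^5 = 32 price paths (U = up ×1.14, D = down ×0.61); each path with k up-moves has probability p*^k·(1−p*)^(5−k).
DDDDD: Ā=11.1696, payoff=0.0000, prob=0.000019
UDDDD: Ā=20.8743, payoff=0.0000, prob=0.000146
DUDDD: Ā=16.7403, payoff=0.0000, prob=0.000146
UUDDD: Ā=31.2852, payoff=0.0000, prob=0.001141
DDUDD: Ā=14.2186, payoff=0.0000, prob=0.000146
UDUDD: Ā=26.5724, payoff=0.0000, prob=0.001141
DUUDD: Ā=22.4384, payoff=0.0000, prob=0.001141
UUUDD: Ā=41.9341, payoff=0.0000, prob=0.008938
DDDUD: Ā=12.6803, payoff=0.0000, prob=0.000146
UDDUD: Ā=23.6976, payoff=0.0000, prob=0.001141
DUDUD: Ā=19.5636, payoff=0.0000, prob=0.001141
UUDUD: Ā=36.5616, payoff=0.0000, prob=0.008938
DDUUD: Ā=17.0419, payoff=0.0000, prob=0.001141
UDUUD: Ā=31.8488, payoff=0.0000, prob=0.008938
DUUUD: Ā=27.7148, payoff=0.0000, prob=0.008938
UUUUD: Ā=51.7949, payoff=0.0000, prob=0.070011
DDDDU: Ā=11.7420, payoff=0.0000, prob=0.000146
UDDDU: Ā=21.9440, payoff=0.0000, prob=0.001141
DUDDU: Ā=17.8100, payoff=0.0000, prob=0.001141
UUDDU: Ā=33.2843, payoff=0.0000, prob=0.008938
DDUDU: Ā=15.2883, payoff=0.0000, prob=0.001141
UDUDU: Ā=28.5716, payoff=0.0000, prob=0.008938
DUUDU: Ā=24.4376, payoff=0.0000, prob=0.008938
UUUDU: Ā=45.6702, payoff=0.0000, prob=0.070011
DDDUU: Ā=13.7500, payoff=0.0000, prob=0.001141
UDDUU: Ā=25.6968, payoff=0.0000, prob=0.008938
DUDUU: Ā=21.5628, payoff=0.0000, prob=0.008938
UUDUU: Ā=40.2976, payoff=0.0000, prob=0.070011
DDUUU: Ā=19.0410, payoff=2.4590, prob=0.008938
UDUUU: Ā=35.5849, payoff=4.5955, prob=0.070011
DUUUU: Ā=31.4509, payoff=8.7295, prob=0.070011
UUUUU: Ā=58.7770, payoff=16.3141, prob=0.548416
Price = Σ prob·payoff / R^5 = 9.901788 / 1.469328 = 6.7390

price = 6.7390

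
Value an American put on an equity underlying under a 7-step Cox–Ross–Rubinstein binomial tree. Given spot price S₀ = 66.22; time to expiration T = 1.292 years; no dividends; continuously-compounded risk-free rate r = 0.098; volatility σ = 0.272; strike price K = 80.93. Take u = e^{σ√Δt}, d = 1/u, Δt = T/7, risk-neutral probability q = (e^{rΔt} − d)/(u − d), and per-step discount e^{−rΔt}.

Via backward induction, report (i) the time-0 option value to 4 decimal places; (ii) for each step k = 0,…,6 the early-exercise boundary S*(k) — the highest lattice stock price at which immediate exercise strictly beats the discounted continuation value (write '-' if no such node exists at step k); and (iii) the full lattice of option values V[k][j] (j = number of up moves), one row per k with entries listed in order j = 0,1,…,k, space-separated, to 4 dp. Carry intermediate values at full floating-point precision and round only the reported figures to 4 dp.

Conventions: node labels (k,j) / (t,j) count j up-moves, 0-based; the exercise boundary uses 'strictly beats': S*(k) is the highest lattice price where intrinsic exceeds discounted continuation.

params: Δt=0.18457 u=1.12396 d=0.88971 q=0.54874 e^(-rΔt)=0.98207
t_7 payoffs: 51.7060 44.0119 34.2921 22.0132 6.5015 0.0000 0.0000 0.0000
t_6: node(6,0) S=32.8465 payoff=48.0835 vs cont=46.6328 → 48.0835 [stop]  node(6,1) S=41.4944 payoff=39.4356 vs cont=37.9849 → 39.4356 [stop]  node(6,2) S=52.4191 payoff=28.5109 vs cont=27.0602 → 28.5109 [stop]  node(6,3) S=66.2200 payoff=14.7100 vs cont=13.2593 → 14.7100 [stop]  node(6,4) S=83.6544 payoff=0.0000 vs cont=2.8813 → 2.8813 [wait]  node(6,5) S=105.6790 payoff=0.0000 vs cont=0.0000 → 0.0000 [wait]  node(6,6) S=133.5023 payoff=0.0000 vs cont=0.0000 → 0.0000 [wait]  ⇒ S*(6)=66.2200
t_5: node(5,0) S=36.9181 payoff=44.0119 vs cont=42.5612 → 44.0119 [stop]  node(5,1) S=46.6379 payoff=34.2921 vs cont=32.8414 → 34.2921 [stop]  node(5,2) S=58.9168 payoff=22.0132 vs cont=20.5625 → 22.0132 [stop]  node(5,3) S=74.4285 payoff=6.5015 vs cont=8.0718 → 8.0718 [wait]  node(5,4) S=94.0241 payoff=0.0000 vs cont=1.2769 → 1.2769 [wait]  node(5,5) S=118.7788 payoff=0.0000 vs cont=0.0000 → 0.0000 [wait]  ⇒ S*(5)=58.9168
t_4: node(4,0) S=41.4944 payoff=39.4356 vs cont=37.9849 → 39.4356 [stop]  node(4,1) S=52.4191 payoff=28.5109 vs cont=27.0602 → 28.5109 [stop]  node(4,2) S=66.2200 payoff=14.7100 vs cont=14.1055 → 14.7100 [stop]  node(4,3) S=83.6544 payoff=0.0000 vs cont=4.2653 → 4.2653 [wait]  node(4,4) S=105.6790 payoff=0.0000 vs cont=0.5659 → 0.5659 [wait]  ⇒ S*(4)=66.2200
t_3: node(3,0) S=46.6379 payoff=34.2921 vs cont=32.8414 → 34.2921 [stop]  node(3,1) S=58.9168 payoff=22.0132 vs cont=20.5625 → 22.0132 [stop]  node(3,2) S=74.4285 payoff=6.5015 vs cont=8.8176 → 8.8176 [wait]  node(3,3) S=94.0241 payoff=0.0000 vs cont=2.1952 → 2.1952 [wait]  ⇒ S*(3)=58.9168
t_2: node(2,0) S=52.4191 payoff=28.5109 vs cont=27.0602 → 28.5109 [stop]  node(2,1) S=66.2200 payoff=14.7100 vs cont=14.5075 → 14.7100 [stop]  node(2,2) S=83.6544 payoff=0.0000 vs cont=5.0907 → 5.0907 [wait]  ⇒ S*(2)=66.2200
t_1: node(1,0) S=58.9168 payoff=22.0132 vs cont=20.5625 → 22.0132 [stop]  node(1,1) S=74.4285 payoff=6.5015 vs cont=9.2625 → 9.2625 [wait]  ⇒ S*(1)=58.9168
t_0: node(0,0) S=66.2200 payoff=14.7100 vs cont=14.7472 → 14.7472 [wait]  ⇒ S*(0)=-

price = 14.7472
boundary = - 58.9168 66.2200 58.9168 66.2200 58.9168 66.2200
tree:
14.7472
22.0132 9.2625
28.5109 14.7100 5.0907
34.2921 22.0132 8.8176 2.1952
39.4356 28.5109 14.7100 4.2653 0.5659
44.0119 34.2921 22.0132 8.0718 1.2769 0.0000
48.0835 39.4356 28.5109 14.7100 2.8813 0.0000 0.0000
51.7060 44.0119 34.2921 22.0132 6.5015 0.0000 0.0000 0.0000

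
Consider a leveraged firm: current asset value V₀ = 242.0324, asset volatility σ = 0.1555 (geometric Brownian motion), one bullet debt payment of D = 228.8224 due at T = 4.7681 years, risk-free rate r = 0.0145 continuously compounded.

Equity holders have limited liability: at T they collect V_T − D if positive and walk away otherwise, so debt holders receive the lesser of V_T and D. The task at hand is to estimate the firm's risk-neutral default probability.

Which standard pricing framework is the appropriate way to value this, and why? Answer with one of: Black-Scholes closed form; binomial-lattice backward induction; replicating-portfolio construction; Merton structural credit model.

framework: Merton structural credit model

Key observation: the data describe a firm's assets (V₀ = 242.0324, GBM) and a single zero-coupon debt of face 228.8224, so credit quantities follow from equity-as-call in the structural model.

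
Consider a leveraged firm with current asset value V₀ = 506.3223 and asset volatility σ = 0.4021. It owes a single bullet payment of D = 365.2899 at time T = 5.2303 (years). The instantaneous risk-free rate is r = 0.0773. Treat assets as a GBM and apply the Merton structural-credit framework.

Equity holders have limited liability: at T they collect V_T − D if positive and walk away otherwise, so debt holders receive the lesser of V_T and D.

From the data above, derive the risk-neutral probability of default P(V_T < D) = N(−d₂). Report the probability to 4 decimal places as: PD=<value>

PD=0.3689

Apply the equity-as-call identities (strike 365.2899, horizon 5.2303 years):
d₁ = [ln(V₀/D) + (r + σ²/2)T] / (σ√T)
   = [ln(506.3223/365.2899) + (0.0773 + 0.5·0.4021²)·5.2303] / (0.4021·√5.2303)
   = [0.326482 + 0.827131] / 0.919597 = 1.254478
d₂ = d₁ − σ√T = 1.254478 − 0.919597 = 0.334881
risk-neutral PD = N(−d₂) = N(-0.334881) = 0.368857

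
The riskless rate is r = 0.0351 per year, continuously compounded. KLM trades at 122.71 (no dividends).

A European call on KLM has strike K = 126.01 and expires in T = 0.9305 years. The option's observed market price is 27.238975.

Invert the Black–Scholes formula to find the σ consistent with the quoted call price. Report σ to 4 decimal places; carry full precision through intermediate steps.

At σ = 0.5780 the Black–Scholes value reproduces the quote:
σ√T = 0.578·√0.9305 = 0.557553
d₁ = (ln(S/K) + (r+σ²/2)T) / (σ√T) = (ln(122.71/126.01) + (0.0351+0.578²/2)·0.9305) / 0.557553 = (-0.026537 + 0.188093) / 0.557553 = 0.289759
d₂ = d₁ − σ√T = 0.289759 − 0.557553 = -0.267794
e^{−rT} = 0.967867
N(d₁) = 0.614000,  N(d₂) = 0.394429
V = S·N(d₁) − K·e^{−rT}·N(d₂) = 75.343882 − 48.104907 = 27.238975 (matching the quote); vega is positive throughout, so no other σ reproduces this price

sigma = 0.5780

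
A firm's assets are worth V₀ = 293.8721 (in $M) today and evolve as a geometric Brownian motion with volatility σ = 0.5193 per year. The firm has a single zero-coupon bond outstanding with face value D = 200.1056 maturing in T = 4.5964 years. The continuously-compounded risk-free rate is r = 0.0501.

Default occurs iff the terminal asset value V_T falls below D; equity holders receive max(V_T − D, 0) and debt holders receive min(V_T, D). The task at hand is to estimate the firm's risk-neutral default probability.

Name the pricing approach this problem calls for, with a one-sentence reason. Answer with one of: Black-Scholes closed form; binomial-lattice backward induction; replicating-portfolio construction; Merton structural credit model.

framework: Merton structural credit model

Key observation: the data describe a firm's assets (V₀ = 293.8721, GBM) and a single zero-coupon debt of face 200.1056, so credit quantities follow from equity-as-call in the structural model.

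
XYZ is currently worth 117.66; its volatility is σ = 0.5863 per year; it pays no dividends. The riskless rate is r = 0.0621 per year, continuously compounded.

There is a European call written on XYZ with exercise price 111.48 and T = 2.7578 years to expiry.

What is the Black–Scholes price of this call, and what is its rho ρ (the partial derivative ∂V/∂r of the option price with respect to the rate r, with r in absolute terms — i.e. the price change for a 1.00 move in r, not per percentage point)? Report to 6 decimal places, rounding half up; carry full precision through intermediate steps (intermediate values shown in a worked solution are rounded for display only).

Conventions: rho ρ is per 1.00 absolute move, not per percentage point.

price = 52.357756
ρ = 103.402973

σ√T = 0.5863·√2.7578 = 0.973646
d₁ = (ln(S/K) + (r+σ²/2)T) / (σ√T) = (ln(117.66/111.48) + (0.0621+0.5863²/2)·2.7578) / 0.973646 = (0.053954 + 0.645253) / 0.973646 = 0.718132
d₂ = d₁ − σ√T = 0.718132 − 0.973646 = -0.255514
e^{−rT} = 0.842603
N(d₁) = 0.763662,  N(d₂) = 0.399163
Call price V = S·N(d₁) − K·e^{−rT}·N(d₂) = 89.852488 − 37.494733 = 52.357756
ρ = K·T·e^{−rT}·N(d₂) = 103.402973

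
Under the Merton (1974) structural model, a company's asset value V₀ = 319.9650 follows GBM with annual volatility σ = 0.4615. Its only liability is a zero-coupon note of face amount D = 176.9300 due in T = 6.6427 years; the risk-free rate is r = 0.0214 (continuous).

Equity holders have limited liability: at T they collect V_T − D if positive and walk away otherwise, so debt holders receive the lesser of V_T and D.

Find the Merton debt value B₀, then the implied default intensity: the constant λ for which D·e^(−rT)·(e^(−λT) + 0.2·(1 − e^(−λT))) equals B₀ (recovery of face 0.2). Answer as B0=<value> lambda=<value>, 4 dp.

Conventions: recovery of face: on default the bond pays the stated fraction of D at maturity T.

Work the structural quantities from V₀ = 319.9650 against face 176.9300:
d₁ = [ln(V₀/D) + (r + σ²/2)T] / (σ√T)
   = [ln(319.9650/176.9300) + (0.0214 + 0.5·0.4615²)·6.6427] / (0.4615·√6.6427)
   = [0.592457 + 0.849542] / 1.189444 = 1.212331
d₂ = d₁ − σ√T = 1.212331 − 1.189444 = 0.022887
N(d₁) = 0.887307,  N(d₂) = 0.509130,  e^(−rT) = 0.867488
E₀ = V₀·N(d₁) − D·e^(−rT)·N(d₂)
   = 319.9650·0.887307 − 176.9300·0.867488·0.509130 = 205.763641
B₀ = V₀ − E₀ = 319.9650 − 205.763641 = 114.201359
e^(−λT) = (B₀·e^(rT)/D − 0.2)/(1 − 0.2) = (114.2014·1.152754/176.9300 − 0.2)/0.8 = 0.68007199
λ = −ln(0.68007199)/6.6427 = 0.058042

B0=114.2014 lambda=0.0580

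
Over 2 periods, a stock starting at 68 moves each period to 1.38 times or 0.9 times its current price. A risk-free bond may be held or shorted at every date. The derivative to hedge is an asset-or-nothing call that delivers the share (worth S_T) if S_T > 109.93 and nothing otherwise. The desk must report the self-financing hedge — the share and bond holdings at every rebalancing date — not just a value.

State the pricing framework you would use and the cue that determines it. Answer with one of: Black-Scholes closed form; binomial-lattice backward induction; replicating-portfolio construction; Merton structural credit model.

Key observation: the task asks for the hedge itself — share and bond holdings at every node of the 2-period tree on spot 68 with factors 1.38/0.9 — which is exactly what the replicating-portfolio construction produces.

framework: replicating-portfolio construction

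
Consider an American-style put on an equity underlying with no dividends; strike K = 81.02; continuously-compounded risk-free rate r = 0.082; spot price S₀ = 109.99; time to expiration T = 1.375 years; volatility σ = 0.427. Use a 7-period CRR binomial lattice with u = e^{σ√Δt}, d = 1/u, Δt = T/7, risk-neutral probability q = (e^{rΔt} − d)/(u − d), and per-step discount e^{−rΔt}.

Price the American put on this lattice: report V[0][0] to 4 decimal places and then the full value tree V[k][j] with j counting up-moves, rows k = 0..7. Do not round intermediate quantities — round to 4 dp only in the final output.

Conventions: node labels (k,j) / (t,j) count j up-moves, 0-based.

Δt=0.19643  u=1.20834  d=0.82758  q=0.49547  discount=0.98402
step 7 (expiry): payoffs max(K−S,0) = 51.7765 38.3220 18.6773 0.0000 0.0000 0.0000 0.0000 0.0000
k=6: (k=6,j=0): S=35.3361, K−S=45.6839, hold=44.3894 ⇒ V=45.6839 exercise | (k=6,j=1): S=51.5937, K−S=29.4263, hold=28.1318 ⇒ V=29.4263 exercise | (k=6,j=2): S=75.3312, K−S=5.6888, hold=9.2726 ⇒ V=9.2726 continue | (k=6,j=3): S=109.9900, K−S=0.0000, hold=0.0000 ⇒ V=0.0000 continue | (k=6,j=4): S=160.5948, K−S=0.0000, hold=0.0000 ⇒ V=0.0000 continue | (k=6,j=5): S=234.4822, K−S=0.0000, hold=0.0000 ⇒ V=0.0000 continue | (k=6,j=6): S=342.3640, K−S=0.0000, hold=0.0000 ⇒ V=0.0000 continue
k=5: (k=5,j=0): S=42.6980, K−S=38.3220, hold=37.0275 ⇒ V=38.3220 exercise | (k=5,j=1): S=62.3427, K−S=18.6773, hold=19.1300 ⇒ V=19.1300 continue | (k=5,j=2): S=91.0257, K−S=0.0000, hold=4.6035 ⇒ V=4.6035 continue | (k=5,j=3): S=132.9053, K−S=0.0000, hold=0.0000 ⇒ V=0.0000 continue | (k=5,j=4): S=194.0531, K−S=0.0000, hold=0.0000 ⇒ V=0.0000 continue | (k=5,j=5): S=283.3342, K−S=0.0000, hold=0.0000 ⇒ V=0.0000 continue
k=4: (k=4,j=0): S=51.5937, K−S=29.4263, hold=28.3525 ⇒ V=29.4263 exercise | (k=4,j=1): S=75.3312, K−S=5.6888, hold=11.7419 ⇒ V=11.7419 continue | (k=4,j=2): S=109.9900, K−S=0.0000, hold=2.2855 ⇒ V=2.2855 continue | (k=4,j=3): S=160.5948, K−S=0.0000, hold=0.0000 ⇒ V=0.0000 continue | (k=4,j=4): S=234.4822, K−S=0.0000, hold=0.0000 ⇒ V=0.0000 continue
k=3: (k=3,j=0): S=62.3427, K−S=18.6773, hold=20.3340 ⇒ V=20.3340 continue | (k=3,j=1): S=91.0257, K−S=0.0000, hold=6.9437 ⇒ V=6.9437 continue | (k=3,j=2): S=132.9053, K−S=0.0000, hold=1.1347 ⇒ V=1.1347 continue | (k=3,j=3): S=194.0531, K−S=0.0000, hold=0.0000 ⇒ V=0.0000 continue
k=2: (k=2,j=0): S=75.3312, K−S=5.6888, hold=13.4806 ⇒ V=13.4806 continue | (k=2,j=1): S=109.9900, K−S=0.0000, hold=4.0005 ⇒ V=4.0005 continue | (k=2,j=2): S=160.5948, K−S=0.0000, hold=0.5633 ⇒ V=0.5633 continue
k=1: (k=1,j=0): S=91.0257, K−S=0.0000, hold=8.6431 ⇒ V=8.6431 continue | (k=1,j=1): S=132.9053, K−S=0.0000, hold=2.2608 ⇒ V=2.2608 continue
k=0: (k=0,j=0): S=109.9900, K−S=0.0000, hold=5.3932 ⇒ V=5.3932 continue

price = 5.3932
tree:
5.3932
8.6431 2.2608
13.4806 4.0005 0.5633
20.3340 6.9437 1.1347 0.0000
29.4263 11.7419 2.2855 0.0000 0.0000
38.3220 19.1300 4.6035 0.0000 0.0000 0.0000
45.6839 29.4263 9.2726 0.0000 0.0000 0.0000 0.0000
51.7765 38.3220 18.6773 0.0000 0.0000 0.0000 0.0000 0.0000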